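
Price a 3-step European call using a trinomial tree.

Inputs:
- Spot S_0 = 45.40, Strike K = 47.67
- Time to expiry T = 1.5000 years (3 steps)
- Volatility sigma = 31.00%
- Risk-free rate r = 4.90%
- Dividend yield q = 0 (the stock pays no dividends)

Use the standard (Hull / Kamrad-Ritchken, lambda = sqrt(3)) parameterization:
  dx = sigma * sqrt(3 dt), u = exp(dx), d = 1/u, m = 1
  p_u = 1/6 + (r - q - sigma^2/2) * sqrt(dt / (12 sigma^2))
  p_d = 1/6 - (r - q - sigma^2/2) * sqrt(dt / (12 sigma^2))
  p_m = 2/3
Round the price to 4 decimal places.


Answer: Price = V(0,0) = 7.0926

Derivation:
dt = T/N = 0.500000; dx = sigma*sqrt(3*dt) = 0.379671
u = exp(dx) = 1.461803; d = 1/u = 0.684086
p_u = 0.167292, p_m = 0.666667, p_d = 0.166041
Discount per step: exp(-r*dt) = 0.975798
Stock lattice S(k, j) with j the centered position index:
  k=0: S(0,+0) = 45.4000
  k=1: S(1,-1) = 31.0575; S(1,+0) = 45.4000; S(1,+1) = 66.3659
  k=2: S(2,-2) = 21.2460; S(2,-1) = 31.0575; S(2,+0) = 45.4000; S(2,+1) = 66.3659; S(2,+2) = 97.0139
  k=3: S(3,-3) = 14.5341; S(3,-2) = 21.2460; S(3,-1) = 31.0575; S(3,+0) = 45.4000; S(3,+1) = 66.3659; S(3,+2) = 97.0139; S(3,+3) = 141.8152
Terminal payoffs V(N, j) = max(S_T - K, 0):
  V(3,-3) = 0.000000; V(3,-2) = 0.000000; V(3,-1) = 0.000000; V(3,+0) = 0.000000; V(3,+1) = 18.695876; V(3,+2) = 49.343867; V(3,+3) = 94.145205
Backward induction: V(k, j) = exp(-r*dt) * [p_u * V(k+1, j+1) + p_m * V(k+1, j) + p_d * V(k+1, j-1)]
  V(2,-2) = exp(-r*dt) * [p_u*0.000000 + p_m*0.000000 + p_d*0.000000] = 0.000000
  V(2,-1) = exp(-r*dt) * [p_u*0.000000 + p_m*0.000000 + p_d*0.000000] = 0.000000
  V(2,+0) = exp(-r*dt) * [p_u*18.695876 + p_m*0.000000 + p_d*0.000000] = 3.051978
  V(2,+1) = exp(-r*dt) * [p_u*49.343867 + p_m*18.695876 + p_d*0.000000] = 20.217320
  V(2,+2) = exp(-r*dt) * [p_u*94.145205 + p_m*49.343867 + p_d*18.695876] = 50.497486
  V(1,-1) = exp(-r*dt) * [p_u*3.051978 + p_m*0.000000 + p_d*0.000000] = 0.498215
  V(1,+0) = exp(-r*dt) * [p_u*20.217320 + p_m*3.051978 + p_d*0.000000] = 5.285751
  V(1,+1) = exp(-r*dt) * [p_u*50.497486 + p_m*20.217320 + p_d*3.051978] = 21.889878
  V(0,+0) = exp(-r*dt) * [p_u*21.889878 + p_m*5.285751 + p_d*0.498215] = 7.092648


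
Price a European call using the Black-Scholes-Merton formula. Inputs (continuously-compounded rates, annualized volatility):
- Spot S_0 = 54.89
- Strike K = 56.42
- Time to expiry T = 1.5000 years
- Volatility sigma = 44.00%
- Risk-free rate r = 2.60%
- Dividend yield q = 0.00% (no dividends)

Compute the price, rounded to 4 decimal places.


Answer: Price = 11.9092

Derivation:
d1 = (ln(S/K) + (r - q + 0.5*sigma^2) * T) / (sigma * sqrt(T)) = 0.29079800
d2 = d1 - sigma * sqrt(T) = -0.24808975
exp(-rT) = 0.96175071; exp(-qT) = 1.00000000
C = S_0 * exp(-qT) * N(d1) - K * exp(-rT) * N(d2)
N(d1) = 0.61439709; N(d2) = 0.40203248
C = 54.8900 * 1.00000000 * 0.61439709 - 56.4200 * 0.96175071 * 0.40203248 = 11.9092


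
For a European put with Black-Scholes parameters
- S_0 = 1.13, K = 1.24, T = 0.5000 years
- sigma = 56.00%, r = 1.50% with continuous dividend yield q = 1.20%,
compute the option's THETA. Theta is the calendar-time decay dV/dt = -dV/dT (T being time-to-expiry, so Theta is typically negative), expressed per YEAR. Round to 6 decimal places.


Answer: Theta = -0.171968

Derivation:
d1 = -0.0328141662; d2 = -0.4287939637
phi(d1) = 0.3987275538; exp(-qT) = 0.9940179641; exp(-rT) = 0.9925280548
Theta = -S*exp(-qT)*phi(d1)*sigma/(2*sqrt(T)) + r*K*exp(-rT)*N(-d2) - q*S*exp(-qT)*N(-d1)
N(-d1) = 0.5130886094; N(-d2) = 0.6659634139; sqrt(T) = 0.7071067812
Term 1 = -1.1300 * 0.9940179641 * 0.3987275538 * 0.5600 / (2 * 0.7071067812) = -0.1773462273
Term 2 = 0.0150 * 1.2400 * 0.9925280548 * 0.6659634139 = 0.0122943651
Term 3 = -0.0120 * 1.1300 * 0.9940179641 * 0.5130886094 = -0.0069158616
Theta = -0.1773462273 + (0.0122943651) + (-0.0069158616) = -0.171968


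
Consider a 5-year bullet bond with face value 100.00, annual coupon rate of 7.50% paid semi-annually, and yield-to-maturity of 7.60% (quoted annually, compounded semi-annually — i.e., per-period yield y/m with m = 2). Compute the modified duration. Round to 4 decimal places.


Coupon per period c = face * coupon_rate / m = 3.750000
Periods per year m = 2; per-period yield y/m = 0.038000
Number of cashflows N = 10
Cashflows (t years, CF_t, discount factor 1/(1+y/m)^(m*t), PV):
  t = 0.5000: CF_t = 3.750000, DF = 0.963391, PV = 3.612717
  t = 1.0000: CF_t = 3.750000, DF = 0.928122, PV = 3.480459
  t = 1.5000: CF_t = 3.750000, DF = 0.894145, PV = 3.353044
  t = 2.0000: CF_t = 3.750000, DF = 0.861411, PV = 3.230293
  t = 2.5000: CF_t = 3.750000, DF = 0.829876, PV = 3.112035
  t = 3.0000: CF_t = 3.750000, DF = 0.799495, PV = 2.998107
  t = 3.5000: CF_t = 3.750000, DF = 0.770227, PV = 2.888350
  t = 4.0000: CF_t = 3.750000, DF = 0.742030, PV = 2.782611
  t = 4.5000: CF_t = 3.750000, DF = 0.714865, PV = 2.680742
  t = 5.0000: CF_t = 103.750000, DF = 0.688694, PV = 71.452030
Price P = sum_t PV_t = 99.590387
First compute Macaulay numerator sum_t t * PV_t:
  t * PV_t at t = 0.5000: 1.806358
  t * PV_t at t = 1.0000: 3.480459
  t * PV_t at t = 1.5000: 5.029565
  t * PV_t at t = 2.0000: 6.460585
  t * PV_t at t = 2.5000: 7.780088
  t * PV_t at t = 3.0000: 8.994321
  t * PV_t at t = 3.5000: 10.109224
  t * PV_t at t = 4.0000: 11.130443
  t * PV_t at t = 4.5000: 12.063341
  t * PV_t at t = 5.0000: 357.260149
Macaulay duration D = 424.114534 / 99.590387 = 4.258589
Modified duration = D / (1 + y/m) = 4.258589 / (1 + 0.038000) = 4.102687

Answer: Modified duration = 4.1027


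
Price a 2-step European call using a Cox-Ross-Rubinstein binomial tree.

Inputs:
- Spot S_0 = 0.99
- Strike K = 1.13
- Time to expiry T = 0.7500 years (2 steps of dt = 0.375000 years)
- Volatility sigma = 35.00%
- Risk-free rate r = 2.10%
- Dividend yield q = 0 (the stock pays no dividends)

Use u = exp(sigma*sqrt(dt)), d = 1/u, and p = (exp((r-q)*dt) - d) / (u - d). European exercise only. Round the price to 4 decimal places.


Answer: Price = V(0,0) = 0.0830

Derivation:
dt = T/N = 0.375000
u = exp(sigma*sqrt(dt)) = 1.239032; d = 1/u = 0.807082
p = (exp((r-q)*dt) - d) / (u - d) = 0.464925
Discount per step: exp(-r*dt) = 0.992156
Stock lattice S(k, i) with i counting down-moves:
  k=0: S(0,0) = 0.9900
  k=1: S(1,0) = 1.2266; S(1,1) = 0.7990
  k=2: S(2,0) = 1.5198; S(2,1) = 0.9900; S(2,2) = 0.6449
Terminal payoffs V(N, i) = max(S_T - K, 0):
  V(2,0) = 0.389848; V(2,1) = 0.000000; V(2,2) = 0.000000
Backward induction: V(k, i) = exp(-r*dt) * [p * V(k+1, i) + (1-p) * V(k+1, i+1)].
  V(1,0) = exp(-r*dt) * [p*0.389848 + (1-p)*0.000000] = 0.179828
  V(1,1) = exp(-r*dt) * [p*0.000000 + (1-p)*0.000000] = 0.000000
  V(0,0) = exp(-r*dt) * [p*0.179828 + (1-p)*0.000000] = 0.082951


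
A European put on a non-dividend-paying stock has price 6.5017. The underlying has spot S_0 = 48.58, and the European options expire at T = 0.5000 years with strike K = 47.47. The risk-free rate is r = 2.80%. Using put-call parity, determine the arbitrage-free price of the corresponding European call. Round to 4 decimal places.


Put-call parity: C - P = S_0 * exp(-qT) - K * exp(-rT).
S_0 * exp(-qT) = 48.5800 * 1.00000000 = 48.58000000
K * exp(-rT) = 47.4700 * 0.98609754 = 46.81005043
C = P + S*exp(-qT) - K*exp(-rT)
C = 6.5017 + 48.58000000 - 46.81005043 = 8.2716

Answer: Call price = 8.2716


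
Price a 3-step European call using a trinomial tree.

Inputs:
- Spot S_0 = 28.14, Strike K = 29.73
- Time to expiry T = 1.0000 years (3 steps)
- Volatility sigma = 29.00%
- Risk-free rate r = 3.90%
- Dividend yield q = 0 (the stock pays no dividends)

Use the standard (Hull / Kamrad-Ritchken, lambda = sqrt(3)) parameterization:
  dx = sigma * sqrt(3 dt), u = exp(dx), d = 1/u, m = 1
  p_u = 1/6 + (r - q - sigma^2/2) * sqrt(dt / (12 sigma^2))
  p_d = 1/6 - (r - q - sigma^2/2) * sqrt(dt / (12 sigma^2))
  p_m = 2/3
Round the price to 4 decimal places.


dt = T/N = 0.333333; dx = sigma*sqrt(3*dt) = 0.290000
u = exp(dx) = 1.336427; d = 1/u = 0.748264
p_u = 0.164914, p_m = 0.666667, p_d = 0.168420
Discount per step: exp(-r*dt) = 0.987084
Stock lattice S(k, j) with j the centered position index:
  k=0: S(0,+0) = 28.1400
  k=1: S(1,-1) = 21.0561; S(1,+0) = 28.1400; S(1,+1) = 37.6071
  k=2: S(2,-2) = 15.7555; S(2,-1) = 21.0561; S(2,+0) = 28.1400; S(2,+1) = 37.6071; S(2,+2) = 50.2591
  k=3: S(3,-3) = 11.7893; S(3,-2) = 15.7555; S(3,-1) = 21.0561; S(3,+0) = 28.1400; S(3,+1) = 37.6071; S(3,+2) = 50.2591; S(3,+3) = 67.1677
Terminal payoffs V(N, j) = max(S_T - K, 0):
  V(3,-3) = 0.000000; V(3,-2) = 0.000000; V(3,-1) = 0.000000; V(3,+0) = 0.000000; V(3,+1) = 7.877070; V(3,+2) = 20.529121; V(3,+3) = 37.437671
Backward induction: V(k, j) = exp(-r*dt) * [p_u * V(k+1, j+1) + p_m * V(k+1, j) + p_d * V(k+1, j-1)]
  V(2,-2) = exp(-r*dt) * [p_u*0.000000 + p_m*0.000000 + p_d*0.000000] = 0.000000
  V(2,-1) = exp(-r*dt) * [p_u*0.000000 + p_m*0.000000 + p_d*0.000000] = 0.000000
  V(2,+0) = exp(-r*dt) * [p_u*7.877070 + p_m*0.000000 + p_d*0.000000] = 1.282259
  V(2,+1) = exp(-r*dt) * [p_u*20.529121 + p_m*7.877070 + p_d*0.000000] = 8.525362
  V(2,+2) = exp(-r*dt) * [p_u*37.437671 + p_m*20.529121 + p_d*7.877070] = 20.913077
  V(1,-1) = exp(-r*dt) * [p_u*1.282259 + p_m*0.000000 + p_d*0.000000] = 0.208731
  V(1,+0) = exp(-r*dt) * [p_u*8.525362 + p_m*1.282259 + p_d*0.000000] = 2.231589
  V(1,+1) = exp(-r*dt) * [p_u*20.913077 + p_m*8.525362 + p_d*1.282259] = 9.227644
  V(0,+0) = exp(-r*dt) * [p_u*9.227644 + p_m*2.231589 + p_d*0.208731] = 3.005322

Answer: Price = V(0,0) = 3.0053


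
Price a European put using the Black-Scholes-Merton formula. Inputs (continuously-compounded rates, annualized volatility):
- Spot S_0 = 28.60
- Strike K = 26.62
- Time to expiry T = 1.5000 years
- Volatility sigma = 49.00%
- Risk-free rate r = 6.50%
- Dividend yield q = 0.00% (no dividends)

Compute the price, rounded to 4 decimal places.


Answer: Price = 4.2320

Derivation:
d1 = (ln(S/K) + (r - q + 0.5*sigma^2) * T) / (sigma * sqrt(T)) = 0.58207692
d2 = d1 - sigma * sqrt(T) = -0.01804807
exp(-rT) = 0.90710234; exp(-qT) = 1.00000000
P = K * exp(-rT) * N(-d2) - S_0 * exp(-qT) * N(-d1)
N(-d1) = 0.28025743; N(-d2) = 0.50719975
P = 26.6200 * 0.90710234 * 0.50719975 - 28.6000 * 1.00000000 * 0.28025743 = 4.2320


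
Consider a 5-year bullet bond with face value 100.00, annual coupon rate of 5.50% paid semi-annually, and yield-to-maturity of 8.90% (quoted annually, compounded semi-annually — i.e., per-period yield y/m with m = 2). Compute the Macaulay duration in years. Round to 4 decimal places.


Answer: Macaulay duration = 4.3876 years

Derivation:
Coupon per period c = face * coupon_rate / m = 2.750000
Periods per year m = 2; per-period yield y/m = 0.044500
Number of cashflows N = 10
Cashflows (t years, CF_t, discount factor 1/(1+y/m)^(m*t), PV):
  t = 0.5000: CF_t = 2.750000, DF = 0.957396, PV = 2.632839
  t = 1.0000: CF_t = 2.750000, DF = 0.916607, PV = 2.520669
  t = 1.5000: CF_t = 2.750000, DF = 0.877556, PV = 2.413278
  t = 2.0000: CF_t = 2.750000, DF = 0.840168, PV = 2.310462
  t = 2.5000: CF_t = 2.750000, DF = 0.804374, PV = 2.212027
  t = 3.0000: CF_t = 2.750000, DF = 0.770104, PV = 2.117786
  t = 3.5000: CF_t = 2.750000, DF = 0.737294, PV = 2.027559
  t = 4.0000: CF_t = 2.750000, DF = 0.705883, PV = 1.941177
  t = 4.5000: CF_t = 2.750000, DF = 0.675809, PV = 1.858475
  t = 5.0000: CF_t = 102.750000, DF = 0.647017, PV = 66.480976
Price P = sum_t PV_t = 86.515249
Macaulay numerator sum_t t * PV_t:
  t * PV_t at t = 0.5000: 1.316419
  t * PV_t at t = 1.0000: 2.520669
  t * PV_t at t = 1.5000: 3.619917
  t * PV_t at t = 2.0000: 4.620925
  t * PV_t at t = 2.5000: 5.530068
  t * PV_t at t = 3.0000: 6.353357
  t * PV_t at t = 3.5000: 7.096458
  t * PV_t at t = 4.0000: 7.764708
  t * PV_t at t = 4.5000: 8.363137
  t * PV_t at t = 5.0000: 332.404881
Macaulay duration D = (sum_t t * PV_t) / P = 379.590539 / 86.515249 = 4.387556


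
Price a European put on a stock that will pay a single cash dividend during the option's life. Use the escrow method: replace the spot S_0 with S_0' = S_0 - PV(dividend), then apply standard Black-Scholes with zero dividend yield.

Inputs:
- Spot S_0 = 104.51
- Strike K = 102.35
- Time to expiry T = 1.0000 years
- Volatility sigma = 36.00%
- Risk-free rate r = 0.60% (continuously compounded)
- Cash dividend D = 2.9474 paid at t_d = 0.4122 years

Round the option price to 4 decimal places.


Answer: Price = 14.6051

Derivation:
PV(D) = D * exp(-r * t_d) = 2.9474 * 0.99752986 = 2.94011950
S_0' = S_0 - PV(D) = 104.5100 - 2.94011950 = 101.56988050
d1 = (ln(S_0'/K) + (r + sigma^2/2)*T) / (sigma*sqrt(T)) = 0.17541313
d2 = d1 - sigma*sqrt(T) = -0.18458687
exp(-rT) = 0.99401796
N(-d1) = 0.43037751; N(-d2) = 0.57322346
P = K * exp(-rT) * N(-d2) - S_0' * N(-d1) = 102.3500 * 0.99401796 * 0.57322346 - 101.56988050 * 0.43037751 = 14.6051


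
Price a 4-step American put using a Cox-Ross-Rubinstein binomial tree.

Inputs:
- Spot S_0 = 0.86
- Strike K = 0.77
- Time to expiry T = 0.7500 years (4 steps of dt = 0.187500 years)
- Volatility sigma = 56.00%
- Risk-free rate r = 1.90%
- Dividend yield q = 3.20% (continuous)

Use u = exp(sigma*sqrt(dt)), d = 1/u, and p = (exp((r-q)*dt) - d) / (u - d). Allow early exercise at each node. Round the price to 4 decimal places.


Answer: Price = V(0,0) = 0.1192

Derivation:
dt = T/N = 0.187500
u = exp(sigma*sqrt(dt)) = 1.274415; d = 1/u = 0.784674
p = (exp((r-q)*dt) - d) / (u - d) = 0.434702
Discount per step: exp(-r*dt) = 0.996444
Stock lattice S(k, i) with i counting down-moves:
  k=0: S(0,0) = 0.8600
  k=1: S(1,0) = 1.0960; S(1,1) = 0.6748
  k=2: S(2,0) = 1.3968; S(2,1) = 0.8600; S(2,2) = 0.5295
  k=3: S(3,0) = 1.7800; S(3,1) = 1.0960; S(3,2) = 0.6748; S(3,3) = 0.4155
  k=4: S(4,0) = 2.2685; S(4,1) = 1.3968; S(4,2) = 0.8600; S(4,3) = 0.5295; S(4,4) = 0.3260
Terminal payoffs V(N, i) = max(K - S_T, 0):
  V(4,0) = 0.000000; V(4,1) = 0.000000; V(4,2) = 0.000000; V(4,3) = 0.240487; V(4,4) = 0.443972
Backward induction: V(k, i) = exp(-r*dt) * [p * V(k+1, i) + (1-p) * V(k+1, i+1)]; then take max(V_cont, immediate exercise) for American.
  V(3,0) = exp(-r*dt) * [p*0.000000 + (1-p)*0.000000] = 0.000000; exercise = 0.000000; V(3,0) = max -> 0.000000
  V(3,1) = exp(-r*dt) * [p*0.000000 + (1-p)*0.000000] = 0.000000; exercise = 0.000000; V(3,1) = max -> 0.000000
  V(3,2) = exp(-r*dt) * [p*0.000000 + (1-p)*0.240487] = 0.135463; exercise = 0.095180; V(3,2) = max -> 0.135463
  V(3,3) = exp(-r*dt) * [p*0.240487 + (1-p)*0.443972] = 0.354252; exercise = 0.354505; V(3,3) = max -> 0.354505
  V(2,0) = exp(-r*dt) * [p*0.000000 + (1-p)*0.000000] = 0.000000; exercise = 0.000000; V(2,0) = max -> 0.000000
  V(2,1) = exp(-r*dt) * [p*0.000000 + (1-p)*0.135463] = 0.076305; exercise = 0.000000; V(2,1) = max -> 0.076305
  V(2,2) = exp(-r*dt) * [p*0.135463 + (1-p)*0.354505] = 0.258365; exercise = 0.240487; V(2,2) = max -> 0.258365
  V(1,0) = exp(-r*dt) * [p*0.000000 + (1-p)*0.076305] = 0.042981; exercise = 0.000000; V(1,0) = max -> 0.042981
  V(1,1) = exp(-r*dt) * [p*0.076305 + (1-p)*0.258365] = 0.178585; exercise = 0.095180; V(1,1) = max -> 0.178585
  V(0,0) = exp(-r*dt) * [p*0.042981 + (1-p)*0.178585] = 0.119213; exercise = 0.000000; V(0,0) = max -> 0.119213


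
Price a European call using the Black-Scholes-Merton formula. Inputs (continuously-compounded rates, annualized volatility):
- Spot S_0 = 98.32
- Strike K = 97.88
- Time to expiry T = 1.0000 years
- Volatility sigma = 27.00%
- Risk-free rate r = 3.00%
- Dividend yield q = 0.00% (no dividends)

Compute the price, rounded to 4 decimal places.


Answer: Price = 12.1299

Derivation:
d1 = (ln(S/K) + (r - q + 0.5*sigma^2) * T) / (sigma * sqrt(T)) = 0.26272306
d2 = d1 - sigma * sqrt(T) = -0.00727694
exp(-rT) = 0.97044553; exp(-qT) = 1.00000000
C = S_0 * exp(-qT) * N(d1) - K * exp(-rT) * N(d2)
N(d1) = 0.60361798; N(d2) = 0.49709695
C = 98.3200 * 1.00000000 * 0.60361798 - 97.8800 * 0.97044553 * 0.49709695 = 12.1299


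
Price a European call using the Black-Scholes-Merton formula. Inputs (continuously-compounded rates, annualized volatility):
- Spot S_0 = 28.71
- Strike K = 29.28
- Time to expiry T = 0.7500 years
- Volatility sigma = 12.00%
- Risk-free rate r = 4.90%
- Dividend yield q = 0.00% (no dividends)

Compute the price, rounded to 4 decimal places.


d1 = (ln(S/K) + (r - q + 0.5*sigma^2) * T) / (sigma * sqrt(T)) = 0.21641787
d2 = d1 - sigma * sqrt(T) = 0.11249482
exp(-rT) = 0.96391708; exp(-qT) = 1.00000000
C = S_0 * exp(-qT) * N(d1) - K * exp(-rT) * N(d2)
N(d1) = 0.58566898; N(d2) = 0.54478446
C = 28.7100 * 1.00000000 * 0.58566898 - 29.2800 * 0.96391708 * 0.54478446 = 1.4388

Answer: Price = 1.4388


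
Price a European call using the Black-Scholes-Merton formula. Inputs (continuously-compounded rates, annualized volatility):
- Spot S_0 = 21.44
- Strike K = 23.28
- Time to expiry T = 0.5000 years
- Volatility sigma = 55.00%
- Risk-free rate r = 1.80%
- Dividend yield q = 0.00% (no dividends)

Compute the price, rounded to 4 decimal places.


Answer: Price = 2.6757

Derivation:
d1 = (ln(S/K) + (r - q + 0.5*sigma^2) * T) / (sigma * sqrt(T)) = 0.00588496
d2 = d1 - sigma * sqrt(T) = -0.38302377
exp(-rT) = 0.99104038; exp(-qT) = 1.00000000
C = S_0 * exp(-qT) * N(d1) - K * exp(-rT) * N(d2)
N(d1) = 0.50234775; N(d2) = 0.35085107
C = 21.4400 * 1.00000000 * 0.50234775 - 23.2800 * 0.99104038 * 0.35085107 = 2.6757


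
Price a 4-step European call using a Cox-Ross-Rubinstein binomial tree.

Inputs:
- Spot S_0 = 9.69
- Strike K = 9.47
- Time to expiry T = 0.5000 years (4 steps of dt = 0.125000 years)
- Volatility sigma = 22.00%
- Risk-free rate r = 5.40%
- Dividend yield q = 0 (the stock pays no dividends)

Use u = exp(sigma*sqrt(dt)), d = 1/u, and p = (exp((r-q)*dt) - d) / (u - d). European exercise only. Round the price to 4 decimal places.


dt = T/N = 0.125000
u = exp(sigma*sqrt(dt)) = 1.080887; d = 1/u = 0.925166
p = (exp((r-q)*dt) - d) / (u - d) = 0.524058
Discount per step: exp(-r*dt) = 0.993273
Stock lattice S(k, i) with i counting down-moves:
  k=0: S(0,0) = 9.6900
  k=1: S(1,0) = 10.4738; S(1,1) = 8.9649
  k=2: S(2,0) = 11.3210; S(2,1) = 9.6900; S(2,2) = 8.2940
  k=3: S(3,0) = 12.2367; S(3,1) = 10.4738; S(3,2) = 8.9649; S(3,3) = 7.6733
  k=4: S(4,0) = 13.2265; S(4,1) = 11.3210; S(4,2) = 9.6900; S(4,3) = 8.2940; S(4,4) = 7.0991
Terminal payoffs V(N, i) = max(S_T - K, 0):
  V(4,0) = 3.756487; V(4,1) = 1.850983; V(4,2) = 0.220000; V(4,3) = 0.000000; V(4,4) = 0.000000
Backward induction: V(k, i) = exp(-r*dt) * [p * V(k+1, i) + (1-p) * V(k+1, i+1)].
  V(3,0) = exp(-r*dt) * [p*3.756487 + (1-p)*1.850983] = 2.830408
  V(3,1) = exp(-r*dt) * [p*1.850983 + (1-p)*0.220000] = 1.067500
  V(3,2) = exp(-r*dt) * [p*0.220000 + (1-p)*0.000000] = 0.114517
  V(3,3) = exp(-r*dt) * [p*0.000000 + (1-p)*0.000000] = 0.000000
  V(2,0) = exp(-r*dt) * [p*2.830408 + (1-p)*1.067500] = 1.977969
  V(2,1) = exp(-r*dt) * [p*1.067500 + (1-p)*0.114517] = 0.609805
  V(2,2) = exp(-r*dt) * [p*0.114517 + (1-p)*0.000000] = 0.059610
  V(1,0) = exp(-r*dt) * [p*1.977969 + (1-p)*0.609805] = 1.317876
  V(1,1) = exp(-r*dt) * [p*0.609805 + (1-p)*0.059610] = 0.345603
  V(0,0) = exp(-r*dt) * [p*1.317876 + (1-p)*0.345603] = 0.849378

Answer: Price = V(0,0) = 0.8494


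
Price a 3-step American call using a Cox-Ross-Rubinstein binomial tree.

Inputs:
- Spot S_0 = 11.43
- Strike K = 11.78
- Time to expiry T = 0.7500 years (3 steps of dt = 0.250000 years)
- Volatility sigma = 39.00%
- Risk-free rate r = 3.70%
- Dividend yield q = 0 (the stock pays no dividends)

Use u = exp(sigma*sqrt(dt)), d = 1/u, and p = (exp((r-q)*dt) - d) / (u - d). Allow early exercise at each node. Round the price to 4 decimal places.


dt = T/N = 0.250000
u = exp(sigma*sqrt(dt)) = 1.215311; d = 1/u = 0.822835
p = (exp((r-q)*dt) - d) / (u - d) = 0.475082
Discount per step: exp(-r*dt) = 0.990793
Stock lattice S(k, i) with i counting down-moves:
  k=0: S(0,0) = 11.4300
  k=1: S(1,0) = 13.8910; S(1,1) = 9.4050
  k=2: S(2,0) = 16.8819; S(2,1) = 11.4300; S(2,2) = 7.7388
  k=3: S(3,0) = 20.5167; S(3,1) = 13.8910; S(3,2) = 9.4050; S(3,3) = 6.3677
Terminal payoffs V(N, i) = max(S_T - K, 0):
  V(3,0) = 8.736747; V(3,1) = 2.111005; V(3,2) = 0.000000; V(3,3) = 0.000000
Backward induction: V(k, i) = exp(-r*dt) * [p * V(k+1, i) + (1-p) * V(k+1, i+1)]; then take max(V_cont, immediate exercise) for American.
  V(2,0) = exp(-r*dt) * [p*8.736747 + (1-p)*2.111005] = 5.210353; exercise = 5.101890; V(2,0) = max -> 5.210353
  V(2,1) = exp(-r*dt) * [p*2.111005 + (1-p)*0.000000] = 0.993665; exercise = 0.000000; V(2,1) = max -> 0.993665
  V(2,2) = exp(-r*dt) * [p*0.000000 + (1-p)*0.000000] = 0.000000; exercise = 0.000000; V(2,2) = max -> 0.000000
  V(1,0) = exp(-r*dt) * [p*5.210353 + (1-p)*0.993665] = 2.969342; exercise = 2.111005; V(1,0) = max -> 2.969342
  V(1,1) = exp(-r*dt) * [p*0.993665 + (1-p)*0.000000] = 0.467725; exercise = 0.000000; V(1,1) = max -> 0.467725
  V(0,0) = exp(-r*dt) * [p*2.969342 + (1-p)*0.467725] = 1.640948; exercise = 0.000000; V(0,0) = max -> 1.640948

Answer: Price = V(0,0) = 1.6409


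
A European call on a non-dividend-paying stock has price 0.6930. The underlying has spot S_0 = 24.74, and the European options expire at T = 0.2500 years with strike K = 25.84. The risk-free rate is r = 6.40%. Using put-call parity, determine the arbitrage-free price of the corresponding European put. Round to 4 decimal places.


Put-call parity: C - P = S_0 * exp(-qT) - K * exp(-rT).
S_0 * exp(-qT) = 24.7400 * 1.00000000 = 24.74000000
K * exp(-rT) = 25.8400 * 0.98412732 = 25.42984995
P = C - S*exp(-qT) + K*exp(-rT)
P = 0.6930 - 24.74000000 + 25.42984995 = 1.3828

Answer: Put price = 1.3828


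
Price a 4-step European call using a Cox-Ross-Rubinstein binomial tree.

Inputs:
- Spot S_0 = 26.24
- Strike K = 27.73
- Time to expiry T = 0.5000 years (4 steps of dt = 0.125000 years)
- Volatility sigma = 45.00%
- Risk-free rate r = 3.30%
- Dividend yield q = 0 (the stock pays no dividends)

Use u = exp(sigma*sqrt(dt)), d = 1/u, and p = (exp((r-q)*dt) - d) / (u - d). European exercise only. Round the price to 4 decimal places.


dt = T/N = 0.125000
u = exp(sigma*sqrt(dt)) = 1.172454; d = 1/u = 0.852912
p = (exp((r-q)*dt) - d) / (u - d) = 0.473245
Discount per step: exp(-r*dt) = 0.995883
Stock lattice S(k, i) with i counting down-moves:
  k=0: S(0,0) = 26.2400
  k=1: S(1,0) = 30.7652; S(1,1) = 22.3804
  k=2: S(2,0) = 36.0708; S(2,1) = 26.2400; S(2,2) = 19.0885
  k=3: S(3,0) = 42.2913; S(3,1) = 30.7652; S(3,2) = 22.3804; S(3,3) = 16.2808
  k=4: S(4,0) = 49.5846; S(4,1) = 36.0708; S(4,2) = 26.2400; S(4,3) = 19.0885; S(4,4) = 13.8861
Terminal payoffs V(N, i) = max(S_T - K, 0):
  V(4,0) = 21.854638; V(4,1) = 8.340776; V(4,2) = 0.000000; V(4,3) = 0.000000; V(4,4) = 0.000000
Backward induction: V(k, i) = exp(-r*dt) * [p * V(k+1, i) + (1-p) * V(k+1, i+1)].
  V(3,0) = exp(-r*dt) * [p*21.854638 + (1-p)*8.340776] = 14.675478
  V(3,1) = exp(-r*dt) * [p*8.340776 + (1-p)*0.000000] = 3.930979
  V(3,2) = exp(-r*dt) * [p*0.000000 + (1-p)*0.000000] = 0.000000
  V(3,3) = exp(-r*dt) * [p*0.000000 + (1-p)*0.000000] = 0.000000
  V(2,0) = exp(-r*dt) * [p*14.675478 + (1-p)*3.930979] = 8.978643
  V(2,1) = exp(-r*dt) * [p*3.930979 + (1-p)*0.000000] = 1.852657
  V(2,2) = exp(-r*dt) * [p*0.000000 + (1-p)*0.000000] = 0.000000
  V(1,0) = exp(-r*dt) * [p*8.978643 + (1-p)*1.852657] = 5.203483
  V(1,1) = exp(-r*dt) * [p*1.852657 + (1-p)*0.000000] = 0.873151
  V(0,0) = exp(-r*dt) * [p*5.203483 + (1-p)*0.873151] = 2.910427

Answer: Price = V(0,0) = 2.9104


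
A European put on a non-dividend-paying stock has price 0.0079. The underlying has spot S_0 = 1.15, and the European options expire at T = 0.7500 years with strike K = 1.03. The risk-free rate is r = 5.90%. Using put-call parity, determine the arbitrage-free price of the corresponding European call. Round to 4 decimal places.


Answer: Call price = 0.1725

Derivation:
Put-call parity: C - P = S_0 * exp(-qT) - K * exp(-rT).
S_0 * exp(-qT) = 1.1500 * 1.00000000 = 1.15000000
K * exp(-rT) = 1.0300 * 0.95671475 = 0.98541619
C = P + S*exp(-qT) - K*exp(-rT)
C = 0.0079 + 1.15000000 - 0.98541619 = 0.1725


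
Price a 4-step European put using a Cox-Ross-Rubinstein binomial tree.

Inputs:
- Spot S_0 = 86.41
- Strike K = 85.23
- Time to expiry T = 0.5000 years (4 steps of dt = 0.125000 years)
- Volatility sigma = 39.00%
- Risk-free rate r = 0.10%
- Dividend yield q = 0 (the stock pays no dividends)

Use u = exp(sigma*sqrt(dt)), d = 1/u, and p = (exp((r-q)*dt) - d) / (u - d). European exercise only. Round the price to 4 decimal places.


Answer: Price = V(0,0) = 8.4534

Derivation:
dt = T/N = 0.125000
u = exp(sigma*sqrt(dt)) = 1.147844; d = 1/u = 0.871198
p = (exp((r-q)*dt) - d) / (u - d) = 0.466035
Discount per step: exp(-r*dt) = 0.999875
Stock lattice S(k, i) with i counting down-moves:
  k=0: S(0,0) = 86.4100
  k=1: S(1,0) = 99.1852; S(1,1) = 75.2802
  k=2: S(2,0) = 113.8492; S(2,1) = 86.4100; S(2,2) = 65.5840
  k=3: S(3,0) = 130.6812; S(3,1) = 99.1852; S(3,2) = 75.2802; S(3,3) = 57.1367
  k=4: S(4,0) = 150.0017; S(4,1) = 113.8492; S(4,2) = 86.4100; S(4,3) = 65.5840; S(4,4) = 49.7774
Terminal payoffs V(N, i) = max(K - S_T, 0):
  V(4,0) = 0.000000; V(4,1) = 0.000000; V(4,2) = 0.000000; V(4,3) = 19.646000; V(4,4) = 35.452647
Backward induction: V(k, i) = exp(-r*dt) * [p * V(k+1, i) + (1-p) * V(k+1, i+1)].
  V(3,0) = exp(-r*dt) * [p*0.000000 + (1-p)*0.000000] = 0.000000
  V(3,1) = exp(-r*dt) * [p*0.000000 + (1-p)*0.000000] = 0.000000
  V(3,2) = exp(-r*dt) * [p*0.000000 + (1-p)*19.646000] = 10.488967
  V(3,3) = exp(-r*dt) * [p*19.646000 + (1-p)*35.452647] = 28.082687
  V(2,0) = exp(-r*dt) * [p*0.000000 + (1-p)*0.000000] = 0.000000
  V(2,1) = exp(-r*dt) * [p*0.000000 + (1-p)*10.488967] = 5.600042
  V(2,2) = exp(-r*dt) * [p*10.488967 + (1-p)*28.082687] = 19.880913
  V(1,0) = exp(-r*dt) * [p*0.000000 + (1-p)*5.600042] = 2.989853
  V(1,1) = exp(-r*dt) * [p*5.600042 + (1-p)*19.880913] = 13.223875
  V(0,0) = exp(-r*dt) * [p*2.989853 + (1-p)*13.223875] = 8.453407


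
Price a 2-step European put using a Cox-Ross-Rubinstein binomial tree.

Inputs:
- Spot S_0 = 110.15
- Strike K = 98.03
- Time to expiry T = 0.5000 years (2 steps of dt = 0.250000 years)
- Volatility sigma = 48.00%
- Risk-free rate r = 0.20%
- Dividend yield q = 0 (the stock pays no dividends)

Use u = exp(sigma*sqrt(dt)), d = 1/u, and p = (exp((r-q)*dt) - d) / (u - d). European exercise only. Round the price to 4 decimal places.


Answer: Price = V(0,0) = 9.3142

Derivation:
dt = T/N = 0.250000
u = exp(sigma*sqrt(dt)) = 1.271249; d = 1/u = 0.786628
p = (exp((r-q)*dt) - d) / (u - d) = 0.441318
Discount per step: exp(-r*dt) = 0.999500
Stock lattice S(k, i) with i counting down-moves:
  k=0: S(0,0) = 110.1500
  k=1: S(1,0) = 140.0281; S(1,1) = 86.6471
  k=2: S(2,0) = 178.0106; S(2,1) = 110.1500; S(2,2) = 68.1590
Terminal payoffs V(N, i) = max(K - S_T, 0):
  V(2,0) = 0.000000; V(2,1) = 0.000000; V(2,2) = 29.871009
Backward induction: V(k, i) = exp(-r*dt) * [p * V(k+1, i) + (1-p) * V(k+1, i+1)].
  V(1,0) = exp(-r*dt) * [p*0.000000 + (1-p)*0.000000] = 0.000000
  V(1,1) = exp(-r*dt) * [p*0.000000 + (1-p)*29.871009] = 16.680043
  V(0,0) = exp(-r*dt) * [p*0.000000 + (1-p)*16.680043] = 9.314176


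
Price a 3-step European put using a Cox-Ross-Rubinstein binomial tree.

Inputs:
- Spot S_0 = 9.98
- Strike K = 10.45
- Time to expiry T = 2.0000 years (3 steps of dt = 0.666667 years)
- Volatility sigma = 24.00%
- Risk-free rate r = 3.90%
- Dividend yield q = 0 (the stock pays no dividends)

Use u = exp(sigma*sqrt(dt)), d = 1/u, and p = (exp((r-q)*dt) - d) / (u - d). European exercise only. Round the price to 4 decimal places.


dt = T/N = 0.666667
u = exp(sigma*sqrt(dt)) = 1.216477; d = 1/u = 0.822046
p = (exp((r-q)*dt) - d) / (u - d) = 0.517948
Discount per step: exp(-r*dt) = 0.974335
Stock lattice S(k, i) with i counting down-moves:
  k=0: S(0,0) = 9.9800
  k=1: S(1,0) = 12.1404; S(1,1) = 8.2040
  k=2: S(2,0) = 14.7686; S(2,1) = 9.9800; S(2,2) = 6.7441
  k=3: S(3,0) = 17.9656; S(3,1) = 12.1404; S(3,2) = 8.2040; S(3,3) = 5.5439
Terminal payoffs V(N, i) = max(K - S_T, 0):
  V(3,0) = 0.000000; V(3,1) = 0.000000; V(3,2) = 2.245983; V(3,3) = 4.906059
Backward induction: V(k, i) = exp(-r*dt) * [p * V(k+1, i) + (1-p) * V(k+1, i+1)].
  V(2,0) = exp(-r*dt) * [p*0.000000 + (1-p)*0.000000] = 0.000000
  V(2,1) = exp(-r*dt) * [p*0.000000 + (1-p)*2.245983] = 1.054893
  V(2,2) = exp(-r*dt) * [p*2.245983 + (1-p)*4.906059] = 3.437724
  V(1,0) = exp(-r*dt) * [p*0.000000 + (1-p)*1.054893] = 0.495462
  V(1,1) = exp(-r*dt) * [p*1.054893 + (1-p)*3.437724] = 2.146987
  V(0,0) = exp(-r*dt) * [p*0.495462 + (1-p)*2.146987] = 1.258434

Answer: Price = V(0,0) = 1.2584


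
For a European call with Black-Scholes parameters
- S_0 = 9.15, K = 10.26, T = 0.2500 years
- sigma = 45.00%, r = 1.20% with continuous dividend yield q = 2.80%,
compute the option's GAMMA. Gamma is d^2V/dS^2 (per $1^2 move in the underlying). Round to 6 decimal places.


d1 = -0.4141620465; d2 = -0.6391620465
phi(d1) = 0.3661531342; exp(-qT) = 0.9930244429; exp(-rT) = 0.9970044955
Gamma = exp(-qT) * phi(d1) / (S * sigma * sqrt(T)) = 0.9930244429 * 0.3661531342 / (9.1500 * 0.4500 * 0.5000000000) = 0.176612

Answer: Gamma = 0.176612


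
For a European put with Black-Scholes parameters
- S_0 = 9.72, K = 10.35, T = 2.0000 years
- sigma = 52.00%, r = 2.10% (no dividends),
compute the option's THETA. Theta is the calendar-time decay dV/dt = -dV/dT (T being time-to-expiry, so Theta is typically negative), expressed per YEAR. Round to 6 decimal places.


d1 = 0.3394100294; d2 = -0.3959810230
phi(d1) = 0.3766126335; exp(-qT) = 1.0000000000; exp(-rT) = 0.9588697806
Theta = -S*exp(-qT)*phi(d1)*sigma/(2*sqrt(T)) + r*K*exp(-rT)*N(-d2) - q*S*exp(-qT)*N(-d1)
N(-d1) = 0.3671504321; N(-d2) = 0.6539404861; sqrt(T) = 1.4142135624
Term 1 = -9.7200 * 1.0000000000 * 0.3766126335 * 0.5200 / (2 * 1.4142135624) = -0.6730068730
Term 2 = 0.0210 * 10.3500 * 0.9588697806 * 0.6539404861 = 0.1362879635
Term 3 = 0 (no dividend yield, q = 0)
Theta = -0.6730068730 + (0.1362879635) + (0.0000000000) = -0.536719

Answer: Theta = -0.536719


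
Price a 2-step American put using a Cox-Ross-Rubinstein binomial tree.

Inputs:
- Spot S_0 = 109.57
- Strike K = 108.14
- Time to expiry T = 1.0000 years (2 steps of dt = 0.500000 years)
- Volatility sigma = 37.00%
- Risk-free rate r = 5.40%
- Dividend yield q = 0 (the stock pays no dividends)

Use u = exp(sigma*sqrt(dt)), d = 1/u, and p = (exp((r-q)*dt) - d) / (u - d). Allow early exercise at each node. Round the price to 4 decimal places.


Answer: Price = V(0,0) = 11.8884

Derivation:
dt = T/N = 0.500000
u = exp(sigma*sqrt(dt)) = 1.299045; d = 1/u = 0.769796
p = (exp((r-q)*dt) - d) / (u - d) = 0.486674
Discount per step: exp(-r*dt) = 0.973361
Stock lattice S(k, i) with i counting down-moves:
  k=0: S(0,0) = 109.5700
  k=1: S(1,0) = 142.3364; S(1,1) = 84.3466
  k=2: S(2,0) = 184.9014; S(2,1) = 109.5700; S(2,2) = 64.9297
Terminal payoffs V(N, i) = max(K - S_T, 0):
  V(2,0) = 0.000000; V(2,1) = 0.000000; V(2,2) = 43.210336
Backward induction: V(k, i) = exp(-r*dt) * [p * V(k+1, i) + (1-p) * V(k+1, i+1)]; then take max(V_cont, immediate exercise) for American.
  V(1,0) = exp(-r*dt) * [p*0.000000 + (1-p)*0.000000] = 0.000000; exercise = 0.000000; V(1,0) = max -> 0.000000
  V(1,1) = exp(-r*dt) * [p*0.000000 + (1-p)*43.210336] = 21.590122; exercise = 23.793433; V(1,1) = max -> 23.793433
  V(0,0) = exp(-r*dt) * [p*0.000000 + (1-p)*23.793433] = 11.888432; exercise = 0.000000; V(0,0) = max -> 11.888432


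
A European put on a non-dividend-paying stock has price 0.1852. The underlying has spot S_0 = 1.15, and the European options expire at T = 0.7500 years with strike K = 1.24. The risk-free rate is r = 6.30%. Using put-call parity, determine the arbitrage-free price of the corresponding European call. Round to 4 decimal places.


Put-call parity: C - P = S_0 * exp(-qT) - K * exp(-rT).
S_0 * exp(-qT) = 1.1500 * 1.00000000 = 1.15000000
K * exp(-rT) = 1.2400 * 0.95384891 = 1.18277264
C = P + S*exp(-qT) - K*exp(-rT)
C = 0.1852 + 1.15000000 - 1.18277264 = 0.1524

Answer: Call price = 0.1524


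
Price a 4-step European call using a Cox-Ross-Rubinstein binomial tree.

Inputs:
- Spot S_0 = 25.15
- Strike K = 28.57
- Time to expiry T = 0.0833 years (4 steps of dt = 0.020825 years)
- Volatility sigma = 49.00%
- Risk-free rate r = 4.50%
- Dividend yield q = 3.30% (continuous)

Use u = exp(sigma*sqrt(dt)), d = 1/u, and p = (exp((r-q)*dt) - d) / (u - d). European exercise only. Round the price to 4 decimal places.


Answer: Price = V(0,0) = 0.3561

Derivation:
dt = T/N = 0.020825
u = exp(sigma*sqrt(dt)) = 1.073271; d = 1/u = 0.931731
p = (exp((r-q)*dt) - d) / (u - d) = 0.484095
Discount per step: exp(-r*dt) = 0.999063
Stock lattice S(k, i) with i counting down-moves:
  k=0: S(0,0) = 25.1500
  k=1: S(1,0) = 26.9928; S(1,1) = 23.4330
  k=2: S(2,0) = 28.9706; S(2,1) = 25.1500; S(2,2) = 21.8333
  k=3: S(3,0) = 31.0933; S(3,1) = 26.9928; S(3,2) = 23.4330; S(3,3) = 20.3427
  k=4: S(4,0) = 33.3715; S(4,1) = 28.9706; S(4,2) = 25.1500; S(4,3) = 21.8333; S(4,4) = 18.9540
Terminal payoffs V(N, i) = max(S_T - K, 0):
  V(4,0) = 4.801523; V(4,1) = 0.400568; V(4,2) = 0.000000; V(4,3) = 0.000000; V(4,4) = 0.000000
Backward induction: V(k, i) = exp(-r*dt) * [p * V(k+1, i) + (1-p) * V(k+1, i+1)].
  V(3,0) = exp(-r*dt) * [p*4.801523 + (1-p)*0.400568] = 2.528679
  V(3,1) = exp(-r*dt) * [p*0.400568 + (1-p)*0.000000] = 0.193731
  V(3,2) = exp(-r*dt) * [p*0.000000 + (1-p)*0.000000] = 0.000000
  V(3,3) = exp(-r*dt) * [p*0.000000 + (1-p)*0.000000] = 0.000000
  V(2,0) = exp(-r*dt) * [p*2.528679 + (1-p)*0.193731] = 1.322829
  V(2,1) = exp(-r*dt) * [p*0.193731 + (1-p)*0.000000] = 0.093697
  V(2,2) = exp(-r*dt) * [p*0.000000 + (1-p)*0.000000] = 0.000000
  V(1,0) = exp(-r*dt) * [p*1.322829 + (1-p)*0.093697] = 0.688069
  V(1,1) = exp(-r*dt) * [p*0.093697 + (1-p)*0.000000] = 0.045316
  V(0,0) = exp(-r*dt) * [p*0.688069 + (1-p)*0.045316] = 0.356135


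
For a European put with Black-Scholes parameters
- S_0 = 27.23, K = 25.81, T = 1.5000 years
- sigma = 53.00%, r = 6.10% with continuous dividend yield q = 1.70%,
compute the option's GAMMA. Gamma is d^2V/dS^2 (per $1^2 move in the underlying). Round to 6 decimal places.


d1 = 0.5087425247; d2 = -0.1403722571
phi(d1) = 0.3505163200; exp(-qT) = 0.9748223790; exp(-rT) = 0.9125613162
Gamma = exp(-qT) * phi(d1) / (S * sigma * sqrt(T)) = 0.9748223790 * 0.3505163200 / (27.2300 * 0.5300 * 1.2247448714) = 0.019331

Answer: Gamma = 0.019331


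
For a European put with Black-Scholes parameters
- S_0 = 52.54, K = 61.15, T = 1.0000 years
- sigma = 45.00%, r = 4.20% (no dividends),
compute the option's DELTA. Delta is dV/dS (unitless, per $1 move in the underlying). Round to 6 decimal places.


d1 = -0.0189001731; d2 = -0.4689001731
phi(d1) = 0.3988710324; exp(-qT) = 1.0000000000; exp(-rT) = 0.9588697806
N(-d1) = 0.5075396293
Delta = -exp(-qT) * N(-d1) = -1.0000000000 * 0.5075396293 = -0.507540

Answer: Delta = -0.507540


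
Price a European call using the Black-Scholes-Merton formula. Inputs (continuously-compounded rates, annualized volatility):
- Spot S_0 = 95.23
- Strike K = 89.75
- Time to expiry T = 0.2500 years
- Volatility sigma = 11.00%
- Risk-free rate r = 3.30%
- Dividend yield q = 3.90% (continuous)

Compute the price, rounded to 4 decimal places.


Answer: Price = 5.6745

Derivation:
d1 = (ln(S/K) + (r - q + 0.5*sigma^2) * T) / (sigma * sqrt(T)) = 1.07780892
d2 = d1 - sigma * sqrt(T) = 1.02280892
exp(-rT) = 0.99178394; exp(-qT) = 0.99029738
C = S_0 * exp(-qT) * N(d1) - K * exp(-rT) * N(d2)
N(d1) = 0.85944048; N(d2) = 0.84680090
C = 95.2300 * 0.99029738 * 0.85944048 - 89.7500 * 0.99178394 * 0.84680090 = 5.6745


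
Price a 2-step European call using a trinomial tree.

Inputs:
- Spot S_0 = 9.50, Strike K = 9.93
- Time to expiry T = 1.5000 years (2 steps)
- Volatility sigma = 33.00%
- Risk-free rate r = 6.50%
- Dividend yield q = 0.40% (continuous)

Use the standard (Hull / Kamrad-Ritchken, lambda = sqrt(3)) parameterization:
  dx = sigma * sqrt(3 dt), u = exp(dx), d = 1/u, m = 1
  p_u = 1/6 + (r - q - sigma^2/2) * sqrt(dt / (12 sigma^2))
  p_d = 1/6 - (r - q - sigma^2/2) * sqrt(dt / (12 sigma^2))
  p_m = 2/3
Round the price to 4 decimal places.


Answer: Price = V(0,0) = 1.5916

Derivation:
dt = T/N = 0.750000; dx = sigma*sqrt(3*dt) = 0.495000
u = exp(dx) = 1.640498; d = 1/u = 0.609571
p_u = 0.171629, p_m = 0.666667, p_d = 0.161705
Discount per step: exp(-r*dt) = 0.952419
Stock lattice S(k, j) with j the centered position index:
  k=0: S(0,+0) = 9.5000
  k=1: S(1,-1) = 5.7909; S(1,+0) = 9.5000; S(1,+1) = 15.5847
  k=2: S(2,-2) = 3.5300; S(2,-1) = 5.7909; S(2,+0) = 9.5000; S(2,+1) = 15.5847; S(2,+2) = 25.5667
Terminal payoffs V(N, j) = max(S_T - K, 0):
  V(2,-2) = 0.000000; V(2,-1) = 0.000000; V(2,+0) = 0.000000; V(2,+1) = 5.654733; V(2,+2) = 15.636727
Backward induction: V(k, j) = exp(-r*dt) * [p_u * V(k+1, j+1) + p_m * V(k+1, j) + p_d * V(k+1, j-1)]
  V(1,-1) = exp(-r*dt) * [p_u*0.000000 + p_m*0.000000 + p_d*0.000000] = 0.000000
  V(1,+0) = exp(-r*dt) * [p_u*5.654733 + p_m*0.000000 + p_d*0.000000] = 0.924337
  V(1,+1) = exp(-r*dt) * [p_u*15.636727 + p_m*5.654733 + p_d*0.000000] = 6.146470
  V(0,+0) = exp(-r*dt) * [p_u*6.146470 + p_m*0.924337 + p_d*0.000000] = 1.591622


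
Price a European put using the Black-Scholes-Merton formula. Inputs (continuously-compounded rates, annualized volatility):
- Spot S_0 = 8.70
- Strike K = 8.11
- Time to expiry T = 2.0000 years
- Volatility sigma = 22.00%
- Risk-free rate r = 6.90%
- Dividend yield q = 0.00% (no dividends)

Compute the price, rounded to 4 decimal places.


Answer: Price = 0.3645

Derivation:
d1 = (ln(S/K) + (r - q + 0.5*sigma^2) * T) / (sigma * sqrt(T)) = 0.82482450
d2 = d1 - sigma * sqrt(T) = 0.51369751
exp(-rT) = 0.87109869; exp(-qT) = 1.00000000
P = K * exp(-rT) * N(-d2) - S_0 * exp(-qT) * N(-d1)
N(-d1) = 0.20473562; N(-d2) = 0.30373175
P = 8.1100 * 0.87109869 * 0.30373175 - 8.7000 * 1.00000000 * 0.20473562 = 0.3645


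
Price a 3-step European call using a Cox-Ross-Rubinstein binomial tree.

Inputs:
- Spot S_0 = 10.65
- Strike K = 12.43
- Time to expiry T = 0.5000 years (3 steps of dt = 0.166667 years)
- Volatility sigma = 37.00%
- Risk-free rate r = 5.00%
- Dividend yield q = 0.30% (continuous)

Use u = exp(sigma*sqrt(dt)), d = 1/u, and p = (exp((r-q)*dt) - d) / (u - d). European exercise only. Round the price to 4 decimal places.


Answer: Price = V(0,0) = 0.4910

Derivation:
dt = T/N = 0.166667
u = exp(sigma*sqrt(dt)) = 1.163057; d = 1/u = 0.859803
p = (exp((r-q)*dt) - d) / (u - d) = 0.488241
Discount per step: exp(-r*dt) = 0.991701
Stock lattice S(k, i) with i counting down-moves:
  k=0: S(0,0) = 10.6500
  k=1: S(1,0) = 12.3866; S(1,1) = 9.1569
  k=2: S(2,0) = 14.4063; S(2,1) = 10.6500; S(2,2) = 7.8731
  k=3: S(3,0) = 16.7553; S(3,1) = 12.3866; S(3,2) = 9.1569; S(3,3) = 6.7693
Terminal payoffs V(N, i) = max(S_T - K, 0):
  V(3,0) = 4.325315; V(3,1) = 0.000000; V(3,2) = 0.000000; V(3,3) = 0.000000
Backward induction: V(k, i) = exp(-r*dt) * [p * V(k+1, i) + (1-p) * V(k+1, i+1)].
  V(2,0) = exp(-r*dt) * [p*4.325315 + (1-p)*0.000000] = 2.094271
  V(2,1) = exp(-r*dt) * [p*0.000000 + (1-p)*0.000000] = 0.000000
  V(2,2) = exp(-r*dt) * [p*0.000000 + (1-p)*0.000000] = 0.000000
  V(1,0) = exp(-r*dt) * [p*2.094271 + (1-p)*0.000000] = 1.014024
  V(1,1) = exp(-r*dt) * [p*0.000000 + (1-p)*0.000000] = 0.000000
  V(0,0) = exp(-r*dt) * [p*1.014024 + (1-p)*0.000000] = 0.490979


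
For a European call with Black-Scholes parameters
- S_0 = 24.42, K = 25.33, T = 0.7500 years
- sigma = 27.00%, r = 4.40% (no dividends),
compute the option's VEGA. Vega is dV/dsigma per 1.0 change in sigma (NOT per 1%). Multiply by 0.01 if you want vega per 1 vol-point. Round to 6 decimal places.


Answer: Vega = 8.393557

Derivation:
d1 = 0.1015730390; d2 = -0.1322538200
phi(d1) = 0.3968896192; exp(-qT) = 1.0000000000; exp(-rT) = 0.9675385596
Vega = S * exp(-qT) * phi(d1) * sqrt(T) = 24.4200 * 1.0000000000 * 0.3968896192 * 0.8660254038 = 8.393557


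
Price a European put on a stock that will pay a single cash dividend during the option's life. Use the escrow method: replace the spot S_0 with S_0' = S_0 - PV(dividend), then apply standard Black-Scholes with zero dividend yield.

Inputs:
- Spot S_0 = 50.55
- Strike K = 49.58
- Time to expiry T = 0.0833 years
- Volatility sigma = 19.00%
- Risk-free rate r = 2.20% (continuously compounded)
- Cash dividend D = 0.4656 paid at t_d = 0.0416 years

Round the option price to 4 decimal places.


PV(D) = D * exp(-r * t_d) = 0.4656 * 0.99908522 = 0.46517408
S_0' = S_0 - PV(D) = 50.5500 - 0.46517408 = 50.08482592
d1 = (ln(S_0'/K) + (r + sigma^2/2)*T) / (sigma*sqrt(T)) = 0.24557598
d2 = d1 - sigma*sqrt(T) = 0.19073867
exp(-rT) = 0.99816908
N(-d1) = 0.40300524; N(-d2) = 0.42436517
P = K * exp(-rT) * N(-d2) - S_0' * N(-d1) = 49.5800 * 0.99816908 * 0.42436517 - 50.08482592 * 0.40300524 = 0.8171

Answer: Price = 0.8171
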